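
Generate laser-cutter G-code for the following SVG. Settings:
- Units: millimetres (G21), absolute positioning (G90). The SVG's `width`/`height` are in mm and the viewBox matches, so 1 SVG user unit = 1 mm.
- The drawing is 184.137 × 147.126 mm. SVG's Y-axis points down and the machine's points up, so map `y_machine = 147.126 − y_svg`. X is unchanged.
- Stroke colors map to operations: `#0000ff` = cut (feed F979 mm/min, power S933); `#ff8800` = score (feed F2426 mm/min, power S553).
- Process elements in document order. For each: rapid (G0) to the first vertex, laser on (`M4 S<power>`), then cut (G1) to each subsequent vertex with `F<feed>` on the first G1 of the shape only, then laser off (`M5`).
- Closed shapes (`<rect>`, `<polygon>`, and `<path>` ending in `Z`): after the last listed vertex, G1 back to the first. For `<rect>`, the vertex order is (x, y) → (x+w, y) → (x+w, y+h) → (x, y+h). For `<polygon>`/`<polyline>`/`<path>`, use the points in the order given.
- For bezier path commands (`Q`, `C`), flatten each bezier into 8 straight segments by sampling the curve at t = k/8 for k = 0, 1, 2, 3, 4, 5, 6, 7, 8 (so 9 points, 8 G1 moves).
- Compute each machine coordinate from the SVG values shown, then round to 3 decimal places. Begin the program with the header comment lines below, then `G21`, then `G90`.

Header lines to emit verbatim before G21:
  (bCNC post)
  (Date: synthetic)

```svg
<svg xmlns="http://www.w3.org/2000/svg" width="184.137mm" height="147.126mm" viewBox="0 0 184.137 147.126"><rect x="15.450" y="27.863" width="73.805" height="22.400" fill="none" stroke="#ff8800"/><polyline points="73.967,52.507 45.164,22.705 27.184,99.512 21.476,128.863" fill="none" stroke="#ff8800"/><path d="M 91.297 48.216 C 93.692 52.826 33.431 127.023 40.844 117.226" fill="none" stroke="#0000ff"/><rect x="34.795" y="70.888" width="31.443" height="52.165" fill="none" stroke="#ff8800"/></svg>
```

(bCNC post)
(Date: synthetic)
G21
G90
G0 X15.450 Y119.263
M4 S553
G1 X89.255 Y119.263 F2426
G1 X89.255 Y96.863
G1 X15.450 Y96.863
G1 X15.450 Y119.263
M5
G0 X73.967 Y94.619
M4 S553
G1 X45.164 Y124.421 F2426
G1 X27.184 Y47.614
G1 X21.476 Y18.263
M5
G0 X91.297 Y98.910
M4 S933
G1 X89.513 Y94.219 F979
G1 X83.382 Y84.805
G1 X74.431 Y72.466
G1 X64.189 Y59.002
G1 X54.181 Y46.214
G1 X45.937 Y35.901
G1 X40.982 Y29.863
G1 X40.844 Y29.900
M5
G0 X34.795 Y76.238
M4 S553
G1 X66.238 Y76.238 F2426
G1 X66.238 Y24.073
G1 X34.795 Y24.073
G1 X34.795 Y76.238
M5

1 u = 1 mm; y_m = 147.126 − y.

[1] `<rect>` rectangle, #ff8800→score S553 F2426: (15.450,119.263) → (89.255,119.263) → (89.255,96.863) → (15.450,96.863) → (15.450,119.263) (closed)

[2] `<polyline>` open polyline, #ff8800→score S553 F2426: (73.967,94.619) → (45.164,124.421) → (27.184,47.614) → (21.476,18.263)

[3] `<path>` cubic bezier, #0000ff→cut S933 F979: (91.297,98.910) → (89.513,94.219) → (83.382,84.805) → (74.431,72.466) → (64.189,59.002) → (54.181,46.214) → (45.937,35.901) → (40.982,29.863) → (40.844,29.900)

[4] `<rect>` rectangle, #ff8800→score S553 F2426: (34.795,76.238) → (66.238,76.238) → (66.238,24.073) → (34.795,24.073) → (34.795,76.238) (closed)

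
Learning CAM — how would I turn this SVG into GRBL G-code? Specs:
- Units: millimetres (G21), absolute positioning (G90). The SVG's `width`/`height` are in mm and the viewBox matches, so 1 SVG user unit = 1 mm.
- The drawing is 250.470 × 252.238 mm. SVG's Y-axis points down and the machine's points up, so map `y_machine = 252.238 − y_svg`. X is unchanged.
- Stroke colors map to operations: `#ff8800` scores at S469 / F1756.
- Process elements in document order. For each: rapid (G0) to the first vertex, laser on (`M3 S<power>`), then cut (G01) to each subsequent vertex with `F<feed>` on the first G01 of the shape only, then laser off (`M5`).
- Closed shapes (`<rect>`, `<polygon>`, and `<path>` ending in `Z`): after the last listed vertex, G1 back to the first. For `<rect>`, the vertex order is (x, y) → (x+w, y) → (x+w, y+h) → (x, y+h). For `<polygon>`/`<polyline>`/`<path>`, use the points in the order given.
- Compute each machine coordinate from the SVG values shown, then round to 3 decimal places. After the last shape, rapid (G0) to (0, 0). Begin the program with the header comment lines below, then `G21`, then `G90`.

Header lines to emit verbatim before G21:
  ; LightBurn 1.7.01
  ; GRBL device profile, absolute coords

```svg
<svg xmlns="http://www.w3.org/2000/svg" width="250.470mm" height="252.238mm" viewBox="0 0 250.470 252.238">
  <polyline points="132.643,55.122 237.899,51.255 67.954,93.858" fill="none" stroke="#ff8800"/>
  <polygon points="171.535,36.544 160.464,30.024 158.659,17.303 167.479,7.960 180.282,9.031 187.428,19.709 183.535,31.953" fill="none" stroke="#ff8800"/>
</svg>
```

; LightBurn 1.7.01
; GRBL device profile, absolute coords
G21
G90
G0 X132.643 Y197.116
M3 S469
G01 X237.899 Y200.983 F1756
G01 X67.954 Y158.380
M5
G0 X171.535 Y215.694
M3 S469
G01 X160.464 Y222.214 F1756
G01 X158.659 Y234.935
G01 X167.479 Y244.278
G01 X180.282 Y243.207
G01 X187.428 Y232.529
G01 X183.535 Y220.285
G01 X171.535 Y215.694
M5
G0 X0.000 Y0.000

Since the viewBox matches the mm dimensions, user units are millimetres directly. The only transform is the Y-flip y_m = 252.238 − y_svg.

Shape 1 is a open polyline drawn with `<polyline>`. Its stroke #ff8800 means score at S469, F1756. After flipping Y the toolpath is (132.643,197.116) → (237.899,200.983) → (67.954,158.380).

Shape 2 is a regular polygon drawn with `<polygon>`. Its stroke #ff8800 means score at S469, F1756. After flipping Y the toolpath is (171.535,215.694) → (160.464,222.214) → (158.659,234.935) → (167.479,244.278) → (180.282,243.207) → (187.428,232.529) → (183.535,220.285) → (171.535,215.694), returning to the start.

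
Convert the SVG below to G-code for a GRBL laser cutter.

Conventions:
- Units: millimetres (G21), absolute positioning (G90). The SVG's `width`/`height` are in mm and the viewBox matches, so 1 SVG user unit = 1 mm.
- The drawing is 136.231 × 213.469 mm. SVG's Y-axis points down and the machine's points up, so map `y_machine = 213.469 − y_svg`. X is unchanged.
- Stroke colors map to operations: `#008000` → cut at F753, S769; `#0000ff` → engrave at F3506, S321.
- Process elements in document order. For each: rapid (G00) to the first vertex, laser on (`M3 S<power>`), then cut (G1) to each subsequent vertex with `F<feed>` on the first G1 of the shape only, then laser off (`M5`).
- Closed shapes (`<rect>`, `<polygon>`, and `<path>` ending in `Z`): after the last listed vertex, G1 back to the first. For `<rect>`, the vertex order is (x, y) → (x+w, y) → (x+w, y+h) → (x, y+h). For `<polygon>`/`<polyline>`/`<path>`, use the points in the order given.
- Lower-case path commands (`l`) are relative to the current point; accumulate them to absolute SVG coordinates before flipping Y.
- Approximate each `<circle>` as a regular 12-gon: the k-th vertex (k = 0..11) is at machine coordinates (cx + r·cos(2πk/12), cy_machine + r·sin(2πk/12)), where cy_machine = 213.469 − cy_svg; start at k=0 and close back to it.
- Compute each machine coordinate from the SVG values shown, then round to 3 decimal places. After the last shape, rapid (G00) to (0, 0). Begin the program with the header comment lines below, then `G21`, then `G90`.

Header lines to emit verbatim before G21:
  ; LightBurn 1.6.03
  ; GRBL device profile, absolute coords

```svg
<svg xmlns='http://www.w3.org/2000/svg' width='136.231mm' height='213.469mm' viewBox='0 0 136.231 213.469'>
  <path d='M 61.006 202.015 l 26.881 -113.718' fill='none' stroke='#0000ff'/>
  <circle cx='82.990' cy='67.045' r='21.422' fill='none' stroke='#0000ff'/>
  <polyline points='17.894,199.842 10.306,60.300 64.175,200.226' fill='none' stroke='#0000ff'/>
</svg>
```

; LightBurn 1.6.03
; GRBL device profile, absolute coords
G21
G90
G00 X61.006 Y11.454
M3 S321
G1 X87.887 Y125.172 F3506
M5
G00 X104.412 Y146.424
M3 S321
G1 X101.542 Y157.135 F3506
G1 X93.701 Y164.976
G1 X82.990 Y167.846
G1 X72.279 Y164.976
G1 X64.438 Y157.135
G1 X61.568 Y146.424
G1 X64.438 Y135.713
G1 X72.279 Y127.872
G1 X82.990 Y125.002
G1 X93.701 Y127.872
G1 X101.542 Y135.713
G1 X104.412 Y146.424
M5
G00 X17.894 Y13.627
M3 S321
G1 X10.306 Y153.169 F3506
G1 X64.175 Y13.243
M5
G00 X0.000 Y0.000

Since the viewBox matches the mm dimensions, user units are millimetres directly. The only transform is the Y-flip y_m = 213.469 − y_svg.

Shape 1 is a line segment drawn with `<path>`. Its stroke #0000ff means engrave at S321, F3506. After flipping Y the toolpath is (61.006,11.454) → (87.887,125.172).

Shape 2 is a circle drawn with `<circle>`. Its stroke #0000ff means engrave at S321, F3506. After flipping Y the toolpath is (104.412,146.424) → (101.542,157.135) → (93.701,164.976) → (82.990,167.846) → (72.279,164.976) → (64.438,157.135) → (61.568,146.424) → (64.438,135.713) → (72.279,127.872) → (82.990,125.002) → (93.701,127.872) → (101.542,135.713) → (104.412,146.424), returning to the start.

Shape 3 is a open polyline drawn with `<polyline>`. Its stroke #0000ff means engrave at S321, F3506. After flipping Y the toolpath is (17.894,13.627) → (10.306,153.169) → (64.175,13.243).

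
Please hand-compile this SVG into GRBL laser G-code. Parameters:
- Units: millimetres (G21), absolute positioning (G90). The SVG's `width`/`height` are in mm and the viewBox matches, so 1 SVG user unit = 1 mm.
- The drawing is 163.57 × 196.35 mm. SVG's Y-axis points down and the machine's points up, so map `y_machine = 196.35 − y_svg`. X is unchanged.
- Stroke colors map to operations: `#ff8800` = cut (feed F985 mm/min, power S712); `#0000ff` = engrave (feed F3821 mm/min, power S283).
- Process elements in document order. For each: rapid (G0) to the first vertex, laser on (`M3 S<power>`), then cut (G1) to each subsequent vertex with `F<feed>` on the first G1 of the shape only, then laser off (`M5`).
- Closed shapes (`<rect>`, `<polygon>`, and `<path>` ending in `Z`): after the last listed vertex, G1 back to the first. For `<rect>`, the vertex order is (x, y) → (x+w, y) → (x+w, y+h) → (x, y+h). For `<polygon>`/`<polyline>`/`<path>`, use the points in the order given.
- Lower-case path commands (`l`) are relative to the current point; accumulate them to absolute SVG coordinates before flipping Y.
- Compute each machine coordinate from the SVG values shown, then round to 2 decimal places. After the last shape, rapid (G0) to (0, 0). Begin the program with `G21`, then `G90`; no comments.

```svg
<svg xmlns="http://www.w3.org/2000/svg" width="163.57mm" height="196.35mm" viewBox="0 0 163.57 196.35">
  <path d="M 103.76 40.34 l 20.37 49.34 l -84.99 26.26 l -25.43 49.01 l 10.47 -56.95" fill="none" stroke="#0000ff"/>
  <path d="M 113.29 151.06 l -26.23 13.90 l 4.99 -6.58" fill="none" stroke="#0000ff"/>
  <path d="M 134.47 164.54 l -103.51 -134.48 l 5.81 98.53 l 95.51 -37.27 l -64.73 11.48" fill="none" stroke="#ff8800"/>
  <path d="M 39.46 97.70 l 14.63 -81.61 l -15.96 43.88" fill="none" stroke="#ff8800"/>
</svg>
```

G21
G90
G0 X103.76 Y156.01
M3 S283
G1 X124.13 Y106.67 F3821
G1 X39.14 Y80.41
G1 X13.71 Y31.40
G1 X24.18 Y88.35
M5
G0 X113.29 Y45.29
M3 S283
G1 X87.06 Y31.39 F3821
G1 X92.05 Y37.97
M5
G0 X134.47 Y31.81
M3 S712
G1 X30.96 Y166.29 F985
G1 X36.77 Y67.76
G1 X132.28 Y105.03
G1 X67.55 Y93.55
M5
G0 X39.46 Y98.65
M3 S712
G1 X54.09 Y180.26 F985
G1 X38.13 Y136.38
M5
G0 X0.00 Y0.00

1 u = 1 mm; y_m = 196.35 − y.

[1] `<path>` open polyline, #0000ff→engrave S283 F3821: (103.76,156.01) → (124.13,106.67) → (39.14,80.41) → (13.71,31.40) → (24.18,88.35)

[2] `<path>` open polyline, #0000ff→engrave S283 F3821: (113.29,45.29) → (87.06,31.39) → (92.05,37.97)

[3] `<path>` open polyline, #ff8800→cut S712 F985: (134.47,31.81) → (30.96,166.29) → (36.77,67.76) → (132.28,105.03) → (67.55,93.55)

[4] `<path>` open polyline, #ff8800→cut S712 F985: (39.46,98.65) → (54.09,180.26) → (38.13,136.38)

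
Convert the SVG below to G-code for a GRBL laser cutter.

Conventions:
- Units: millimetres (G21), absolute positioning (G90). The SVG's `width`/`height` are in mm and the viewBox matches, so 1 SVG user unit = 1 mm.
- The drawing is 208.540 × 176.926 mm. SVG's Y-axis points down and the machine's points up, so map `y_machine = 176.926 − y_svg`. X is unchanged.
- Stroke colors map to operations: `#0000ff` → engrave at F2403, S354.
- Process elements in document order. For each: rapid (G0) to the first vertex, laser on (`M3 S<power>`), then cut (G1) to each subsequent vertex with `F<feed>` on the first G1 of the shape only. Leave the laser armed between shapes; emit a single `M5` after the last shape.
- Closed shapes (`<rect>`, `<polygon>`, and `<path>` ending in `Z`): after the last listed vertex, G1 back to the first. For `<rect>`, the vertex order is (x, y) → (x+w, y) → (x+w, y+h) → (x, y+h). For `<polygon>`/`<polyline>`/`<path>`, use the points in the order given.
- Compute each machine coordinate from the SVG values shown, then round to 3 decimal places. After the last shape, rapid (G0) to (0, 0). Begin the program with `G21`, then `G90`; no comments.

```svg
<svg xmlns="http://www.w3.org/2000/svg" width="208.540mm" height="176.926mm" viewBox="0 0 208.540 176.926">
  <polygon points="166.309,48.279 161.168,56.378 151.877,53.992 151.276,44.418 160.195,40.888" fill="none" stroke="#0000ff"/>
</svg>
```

Since the viewBox matches the mm dimensions, user units are millimetres directly. The only transform is the Y-flip y_m = 176.926 − y_svg.

Shape 1 is a regular polygon drawn with `<polygon>`. Its stroke #0000ff means engrave at S354, F2403. After flipping Y the toolpath is (166.309,128.647) → (161.168,120.548) → (151.877,122.934) → (151.276,132.508) → (160.195,136.038) → (166.309,128.647), returning to the start.

G21
G90
G0 X166.309 Y128.647
M3 S354
G1 X161.168 Y120.548 F2403
G1 X151.877 Y122.934
G1 X151.276 Y132.508
G1 X160.195 Y136.038
G1 X166.309 Y128.647
M5
G0 X0.000 Y0.000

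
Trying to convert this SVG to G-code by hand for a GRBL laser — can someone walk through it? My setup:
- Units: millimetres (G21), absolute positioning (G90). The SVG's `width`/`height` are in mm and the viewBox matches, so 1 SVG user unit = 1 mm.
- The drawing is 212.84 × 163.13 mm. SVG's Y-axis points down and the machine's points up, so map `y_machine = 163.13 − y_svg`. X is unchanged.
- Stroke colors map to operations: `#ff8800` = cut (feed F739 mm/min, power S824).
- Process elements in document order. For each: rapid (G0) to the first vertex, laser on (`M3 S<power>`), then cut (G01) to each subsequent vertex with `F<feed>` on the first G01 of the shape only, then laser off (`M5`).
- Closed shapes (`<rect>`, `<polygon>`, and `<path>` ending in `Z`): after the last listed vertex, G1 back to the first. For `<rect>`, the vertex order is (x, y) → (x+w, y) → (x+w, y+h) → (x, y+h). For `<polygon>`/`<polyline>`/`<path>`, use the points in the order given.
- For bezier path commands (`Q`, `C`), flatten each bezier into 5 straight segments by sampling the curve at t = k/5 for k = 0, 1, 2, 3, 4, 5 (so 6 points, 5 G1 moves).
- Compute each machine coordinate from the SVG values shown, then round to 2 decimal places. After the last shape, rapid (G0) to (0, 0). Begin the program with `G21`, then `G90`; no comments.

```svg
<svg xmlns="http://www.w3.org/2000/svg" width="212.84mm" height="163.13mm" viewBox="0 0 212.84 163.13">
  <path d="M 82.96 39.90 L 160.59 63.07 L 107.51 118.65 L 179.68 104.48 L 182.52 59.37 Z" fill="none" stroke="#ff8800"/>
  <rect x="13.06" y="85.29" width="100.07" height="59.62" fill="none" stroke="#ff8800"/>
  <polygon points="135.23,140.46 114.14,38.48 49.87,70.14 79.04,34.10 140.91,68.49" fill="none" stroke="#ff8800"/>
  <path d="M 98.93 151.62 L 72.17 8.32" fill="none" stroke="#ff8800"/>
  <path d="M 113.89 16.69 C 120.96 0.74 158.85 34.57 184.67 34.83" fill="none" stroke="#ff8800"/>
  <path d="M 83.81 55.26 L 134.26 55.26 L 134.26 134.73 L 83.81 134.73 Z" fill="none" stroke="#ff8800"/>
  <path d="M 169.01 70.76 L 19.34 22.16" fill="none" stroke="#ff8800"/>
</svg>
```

viewBox `0 0 212.84 163.13` with mm width/height → 1 unit = 1 mm. Flip: y_m = 163.13 − y_svg.

**Shape 1** — `<path>` closed polygon, stroke `#ff8800` → cut (S824, F739). Machine vertices: (82.96,123.23) → (160.59,100.06) → (107.51,44.48) → (179.68,58.65) → (182.52,103.76) → (82.96,123.23). Closed: final G1 returns to the first vertex.

**Shape 2** — `<rect>` rectangle, stroke `#ff8800` → cut (S824, F739). Machine vertices: (13.06,77.84) → (113.13,77.84) → (113.13,18.22) → (13.06,18.22) → (13.06,77.84). Closed: final G1 returns to the first vertex.

**Shape 3** — `<polygon>` closed polygon, stroke `#ff8800` → cut (S824, F739). Machine vertices: (135.23,22.67) → (114.14,124.65) → (49.87,92.99) → (79.04,129.03) → (140.91,94.64) → (135.23,22.67). Closed: final G1 returns to the first vertex.

**Shape 4** — `<path>` line segment, stroke `#ff8800` → cut (S824, F739). Machine vertices: (98.93,11.51) → (72.17,154.81). Open path.

**Shape 5** — `<path>` cubic bezier, stroke `#ff8800` → cut (S824, F739). Control points (SVG): P0=(113.89,16.69), P1=(120.96,0.74), P2=(158.85,34.57), P3=(184.67,34.83); sampled at t=k/5. Machine vertices: (113.89,146.44) → (121.49,150.70) → (134.42,147.02) → (150.64,139.39) → (168.07,131.82) → (184.67,128.30). Open path.

**Shape 6** — `<path>` rectangle, stroke `#ff8800` → cut (S824, F739). Machine vertices: (83.81,107.87) → (134.26,107.87) → (134.26,28.40) → (83.81,28.40) → (83.81,107.87). Closed: final G1 returns to the first vertex.

**Shape 7** — `<path>` line segment, stroke `#ff8800` → cut (S824, F739). Machine vertices: (169.01,92.37) → (19.34,140.97). Open path.

G21
G90
G0 X82.96 Y123.23
M3 S824
G01 X160.59 Y100.06 F739
G01 X107.51 Y44.48
G01 X179.68 Y58.65
G01 X182.52 Y103.76
G01 X82.96 Y123.23
M5
G0 X13.06 Y77.84
M3 S824
G01 X113.13 Y77.84 F739
G01 X113.13 Y18.22
G01 X13.06 Y18.22
G01 X13.06 Y77.84
M5
G0 X135.23 Y22.67
M3 S824
G01 X114.14 Y124.65 F739
G01 X49.87 Y92.99
G01 X79.04 Y129.03
G01 X140.91 Y94.64
G01 X135.23 Y22.67
M5
G0 X98.93 Y11.51
M3 S824
G01 X72.17 Y154.81 F739
M5
G0 X113.89 Y146.44
M3 S824
G01 X121.49 Y150.70 F739
G01 X134.42 Y147.02
G01 X150.64 Y139.39
G01 X168.07 Y131.82
G01 X184.67 Y128.30
M5
G0 X83.81 Y107.87
M3 S824
G01 X134.26 Y107.87 F739
G01 X134.26 Y28.40
G01 X83.81 Y28.40
G01 X83.81 Y107.87
M5
G0 X169.01 Y92.37
M3 S824
G01 X19.34 Y140.97 F739
M5
G0 X0.00 Y0.00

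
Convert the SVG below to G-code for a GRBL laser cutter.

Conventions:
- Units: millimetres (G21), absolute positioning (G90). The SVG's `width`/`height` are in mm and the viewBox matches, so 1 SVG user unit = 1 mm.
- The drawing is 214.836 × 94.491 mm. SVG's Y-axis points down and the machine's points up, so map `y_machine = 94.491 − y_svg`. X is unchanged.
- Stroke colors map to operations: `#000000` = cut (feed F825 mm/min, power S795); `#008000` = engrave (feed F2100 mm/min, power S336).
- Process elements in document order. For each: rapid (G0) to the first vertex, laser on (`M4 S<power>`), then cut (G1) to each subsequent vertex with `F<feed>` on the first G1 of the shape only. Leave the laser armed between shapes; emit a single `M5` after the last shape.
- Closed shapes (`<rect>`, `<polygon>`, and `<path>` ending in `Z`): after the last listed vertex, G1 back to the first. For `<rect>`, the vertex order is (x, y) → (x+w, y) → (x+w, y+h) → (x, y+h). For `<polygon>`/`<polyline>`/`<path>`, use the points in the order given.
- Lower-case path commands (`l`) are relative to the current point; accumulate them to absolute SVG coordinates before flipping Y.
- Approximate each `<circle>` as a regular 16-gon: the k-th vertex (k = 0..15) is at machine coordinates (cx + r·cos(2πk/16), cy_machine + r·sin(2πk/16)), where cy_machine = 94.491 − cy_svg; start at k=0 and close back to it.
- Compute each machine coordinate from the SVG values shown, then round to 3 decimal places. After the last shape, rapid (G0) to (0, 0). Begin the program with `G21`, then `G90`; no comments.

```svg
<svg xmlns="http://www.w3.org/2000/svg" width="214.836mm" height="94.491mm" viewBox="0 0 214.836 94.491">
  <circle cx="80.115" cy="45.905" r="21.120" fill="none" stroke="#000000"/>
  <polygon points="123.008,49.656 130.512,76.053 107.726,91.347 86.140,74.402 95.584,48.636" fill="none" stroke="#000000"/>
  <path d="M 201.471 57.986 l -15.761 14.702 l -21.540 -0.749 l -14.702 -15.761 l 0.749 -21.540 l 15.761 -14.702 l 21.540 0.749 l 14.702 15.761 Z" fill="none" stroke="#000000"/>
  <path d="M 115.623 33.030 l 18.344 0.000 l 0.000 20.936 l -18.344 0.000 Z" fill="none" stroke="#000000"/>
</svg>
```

Since the viewBox matches the mm dimensions, user units are millimetres directly. The only transform is the Y-flip y_m = 94.491 − y_svg.

Shape 1 is a circle drawn with `<circle>`. Its stroke #000000 means cut at S795, F825. After flipping Y the toolpath is (101.235,48.586) → (99.627,56.668) → (95.049,63.520) → (88.197,68.098) → (80.115,69.706) → (72.033,68.098) → (65.181,63.520) → (60.603,56.668) → (58.995,48.586) → (60.603,40.504) → (65.181,33.652) → (72.033,29.074) → (80.115,27.466) → (88.197,29.074) → (95.049,33.652) → (99.627,40.504) → (101.235,48.586), returning to the start.

Shape 2 is a regular polygon drawn with `<polygon>`. Its stroke #000000 means cut at S795, F825. After flipping Y the toolpath is (123.008,44.835) → (130.512,18.438) → (107.726,3.144) → (86.140,20.089) → (95.584,45.855) → (123.008,44.835), returning to the start.

Shape 3 is a regular polygon drawn with `<path>`. Its stroke #000000 means cut at S795, F825. After flipping Y the toolpath is (201.471,36.505) → (185.710,21.803) → (164.170,22.552) → (149.468,38.313) → (150.217,59.853) → (165.978,74.555) → (187.518,73.806) → (202.220,58.045) → (201.471,36.505), returning to the start.

Shape 4 is a rectangle drawn with `<path>`. Its stroke #000000 means cut at S795, F825. After flipping Y the toolpath is (115.623,61.461) → (133.967,61.461) → (133.967,40.525) → (115.623,40.525) → (115.623,61.461), returning to the start.

G21
G90
G0 X101.235 Y48.586
M4 S795
G1 X99.627 Y56.668 F825
G1 X95.049 Y63.520
G1 X88.197 Y68.098
G1 X80.115 Y69.706
G1 X72.033 Y68.098
G1 X65.181 Y63.520
G1 X60.603 Y56.668
G1 X58.995 Y48.586
G1 X60.603 Y40.504
G1 X65.181 Y33.652
G1 X72.033 Y29.074
G1 X80.115 Y27.466
G1 X88.197 Y29.074
G1 X95.049 Y33.652
G1 X99.627 Y40.504
G1 X101.235 Y48.586
G0 X123.008 Y44.835
M4 S795
G1 X130.512 Y18.438 F825
G1 X107.726 Y3.144
G1 X86.140 Y20.089
G1 X95.584 Y45.855
G1 X123.008 Y44.835
G0 X201.471 Y36.505
M4 S795
G1 X185.710 Y21.803 F825
G1 X164.170 Y22.552
G1 X149.468 Y38.313
G1 X150.217 Y59.853
G1 X165.978 Y74.555
G1 X187.518 Y73.806
G1 X202.220 Y58.045
G1 X201.471 Y36.505
G0 X115.623 Y61.461
M4 S795
G1 X133.967 Y61.461 F825
G1 X133.967 Y40.525
G1 X115.623 Y40.525
G1 X115.623 Y61.461
M5
G0 X0.000 Y0.000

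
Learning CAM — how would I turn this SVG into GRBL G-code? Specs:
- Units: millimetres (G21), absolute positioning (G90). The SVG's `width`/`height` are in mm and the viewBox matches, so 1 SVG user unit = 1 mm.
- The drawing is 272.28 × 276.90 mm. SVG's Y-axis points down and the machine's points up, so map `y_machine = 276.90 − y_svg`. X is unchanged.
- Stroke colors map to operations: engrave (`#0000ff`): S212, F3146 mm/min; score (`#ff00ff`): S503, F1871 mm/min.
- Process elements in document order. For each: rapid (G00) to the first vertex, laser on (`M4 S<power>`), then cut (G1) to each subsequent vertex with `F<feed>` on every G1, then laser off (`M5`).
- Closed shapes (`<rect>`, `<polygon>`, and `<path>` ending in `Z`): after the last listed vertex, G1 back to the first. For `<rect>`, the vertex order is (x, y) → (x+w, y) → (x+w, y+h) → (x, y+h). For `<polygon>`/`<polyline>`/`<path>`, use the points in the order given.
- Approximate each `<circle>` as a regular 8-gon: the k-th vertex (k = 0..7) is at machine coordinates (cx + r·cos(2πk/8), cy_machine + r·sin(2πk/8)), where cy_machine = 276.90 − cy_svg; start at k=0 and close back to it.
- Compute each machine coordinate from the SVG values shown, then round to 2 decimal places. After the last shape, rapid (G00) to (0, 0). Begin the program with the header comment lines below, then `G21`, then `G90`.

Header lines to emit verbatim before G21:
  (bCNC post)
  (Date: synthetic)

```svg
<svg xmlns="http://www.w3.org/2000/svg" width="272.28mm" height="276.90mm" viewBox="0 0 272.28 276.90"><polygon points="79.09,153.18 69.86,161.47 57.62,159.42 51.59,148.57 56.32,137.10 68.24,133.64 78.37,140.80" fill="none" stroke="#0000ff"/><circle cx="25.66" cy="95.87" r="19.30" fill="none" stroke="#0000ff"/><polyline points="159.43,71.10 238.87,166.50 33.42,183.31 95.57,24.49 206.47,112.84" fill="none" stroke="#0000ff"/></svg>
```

1 u = 1 mm; y_m = 276.90 − y.

[1] `<polygon>` regular polygon, #0000ff→engrave S212 F3146: (79.09,123.72) → (69.86,115.43) → (57.62,117.48) → (51.59,128.33) → (56.32,139.80) → (68.24,143.26) → (78.37,136.10) → (79.09,123.72) (closed)

[2] `<circle>` circle, #0000ff→engrave S212 F3146: (44.96,181.03) → (39.31,194.68) → (25.66,200.33) → (12.01,194.68) → (6.36,181.03) → (12.01,167.38) → (25.66,161.73) → (39.31,167.38) → (44.96,181.03) (closed)

[3] `<polyline>` open polyline, #0000ff→engrave S212 F3146: (159.43,205.80) → (238.87,110.40) → (33.42,93.59) → (95.57,252.41) → (206.47,164.06)

(bCNC post)
(Date: synthetic)
G21
G90
G00 X79.09 Y123.72
M4 S212
G1 X69.86 Y115.43 F3146
G1 X57.62 Y117.48 F3146
G1 X51.59 Y128.33 F3146
G1 X56.32 Y139.80 F3146
G1 X68.24 Y143.26 F3146
G1 X78.37 Y136.10 F3146
G1 X79.09 Y123.72 F3146
M5
G00 X44.96 Y181.03
M4 S212
G1 X39.31 Y194.68 F3146
G1 X25.66 Y200.33 F3146
G1 X12.01 Y194.68 F3146
G1 X6.36 Y181.03 F3146
G1 X12.01 Y167.38 F3146
G1 X25.66 Y161.73 F3146
G1 X39.31 Y167.38 F3146
G1 X44.96 Y181.03 F3146
M5
G00 X159.43 Y205.80
M4 S212
G1 X238.87 Y110.40 F3146
G1 X33.42 Y93.59 F3146
G1 X95.57 Y252.41 F3146
G1 X206.47 Y164.06 F3146
M5
G00 X0.00 Y0.00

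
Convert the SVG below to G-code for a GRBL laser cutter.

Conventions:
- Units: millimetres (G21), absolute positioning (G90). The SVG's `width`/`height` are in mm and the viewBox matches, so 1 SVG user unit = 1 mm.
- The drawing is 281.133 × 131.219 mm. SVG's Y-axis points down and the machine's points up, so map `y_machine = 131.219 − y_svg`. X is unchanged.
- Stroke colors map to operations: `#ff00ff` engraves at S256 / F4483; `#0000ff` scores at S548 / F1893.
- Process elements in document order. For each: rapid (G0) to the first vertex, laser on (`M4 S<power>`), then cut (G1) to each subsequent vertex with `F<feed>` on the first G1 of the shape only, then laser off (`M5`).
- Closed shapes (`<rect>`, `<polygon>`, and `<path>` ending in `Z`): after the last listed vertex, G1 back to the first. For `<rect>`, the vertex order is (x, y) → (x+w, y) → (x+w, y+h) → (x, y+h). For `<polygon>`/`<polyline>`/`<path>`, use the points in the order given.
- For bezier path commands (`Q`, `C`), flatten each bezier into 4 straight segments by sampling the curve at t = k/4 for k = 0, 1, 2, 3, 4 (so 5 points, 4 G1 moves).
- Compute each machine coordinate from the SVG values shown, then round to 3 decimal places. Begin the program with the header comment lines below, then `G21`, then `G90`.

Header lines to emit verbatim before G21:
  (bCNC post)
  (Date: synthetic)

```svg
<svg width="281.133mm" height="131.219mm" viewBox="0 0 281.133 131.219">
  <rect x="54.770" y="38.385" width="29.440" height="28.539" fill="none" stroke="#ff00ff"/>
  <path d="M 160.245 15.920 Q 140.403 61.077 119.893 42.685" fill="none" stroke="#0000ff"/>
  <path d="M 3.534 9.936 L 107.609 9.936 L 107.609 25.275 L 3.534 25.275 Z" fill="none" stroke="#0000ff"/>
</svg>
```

(bCNC post)
(Date: synthetic)
G21
G90
G0 X54.770 Y92.834
M4 S256
G1 X84.210 Y92.834 F4483
G1 X84.210 Y64.295
G1 X54.770 Y64.295
G1 X54.770 Y92.834
M5
G0 X160.245 Y115.299
M4 S548
G1 X150.282 Y96.692 F1893
G1 X140.236 Y86.029
G1 X130.106 Y83.310
G1 X119.893 Y88.534
M5
G0 X3.534 Y121.283
M4 S548
G1 X107.609 Y121.283 F1893
G1 X107.609 Y105.944
G1 X3.534 Y105.944
G1 X3.534 Y121.283
M5

1 u = 1 mm; y_m = 131.219 − y.

[1] `<rect>` rectangle, #ff00ff→engrave S256 F4483: (54.770,92.834) → (84.210,92.834) → (84.210,64.295) → (54.770,64.295) → (54.770,92.834) (closed)

[2] `<path>` quadratic bezier, #0000ff→score S548 F1893: (160.245,115.299) → (150.282,96.692) → (140.236,86.029) → (130.106,83.310) → (119.893,88.534)

[3] `<path>` rectangle, #0000ff→score S548 F1893: (3.534,121.283) → (107.609,121.283) → (107.609,105.944) → (3.534,105.944) → (3.534,121.283) (closed)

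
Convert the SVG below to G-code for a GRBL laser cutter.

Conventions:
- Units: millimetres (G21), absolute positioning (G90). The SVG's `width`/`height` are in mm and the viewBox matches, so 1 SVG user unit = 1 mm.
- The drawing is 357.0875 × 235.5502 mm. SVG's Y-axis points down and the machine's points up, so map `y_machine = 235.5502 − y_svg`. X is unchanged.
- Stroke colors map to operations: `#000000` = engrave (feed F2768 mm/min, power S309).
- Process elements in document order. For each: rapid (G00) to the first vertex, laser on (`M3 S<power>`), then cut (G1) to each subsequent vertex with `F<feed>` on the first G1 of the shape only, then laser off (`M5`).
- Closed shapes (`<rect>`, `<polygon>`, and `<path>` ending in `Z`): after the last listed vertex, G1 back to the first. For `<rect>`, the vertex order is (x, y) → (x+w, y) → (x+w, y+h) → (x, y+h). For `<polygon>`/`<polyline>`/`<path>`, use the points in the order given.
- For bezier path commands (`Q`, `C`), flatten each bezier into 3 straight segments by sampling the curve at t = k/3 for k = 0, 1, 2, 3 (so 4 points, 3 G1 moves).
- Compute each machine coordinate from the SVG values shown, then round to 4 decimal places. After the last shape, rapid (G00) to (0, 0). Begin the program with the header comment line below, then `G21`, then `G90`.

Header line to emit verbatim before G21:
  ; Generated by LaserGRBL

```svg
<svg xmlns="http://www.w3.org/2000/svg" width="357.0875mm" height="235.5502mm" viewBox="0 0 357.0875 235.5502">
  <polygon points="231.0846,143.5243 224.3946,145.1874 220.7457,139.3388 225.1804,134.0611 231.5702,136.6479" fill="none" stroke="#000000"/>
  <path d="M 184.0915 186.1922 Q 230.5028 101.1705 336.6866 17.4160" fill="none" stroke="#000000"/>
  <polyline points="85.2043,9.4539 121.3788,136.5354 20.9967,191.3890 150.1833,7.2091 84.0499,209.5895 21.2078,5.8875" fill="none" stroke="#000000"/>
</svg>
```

Since the viewBox matches the mm dimensions, user units are millimetres directly. The only transform is the Y-flip y_m = 235.5502 − y_svg.

Shape 1 is a regular polygon drawn with `<polygon>`. Its stroke #000000 means engrave at S309, F2768. After flipping Y the toolpath is (231.0846,92.0259) → (224.3946,90.3628) → (220.7457,96.2114) → (225.1804,101.4891) → (231.5702,98.9023) → (231.0846,92.0259), returning to the start.

Shape 2 is a quadratic bezier drawn with `<path>`. Its stroke #000000 means engrave at S309, F2768. After flipping Y the toolpath is (184.0915,49.3580) → (221.6738,105.8983) → (272.5388,162.1571) → (336.6866,218.1342).

Shape 3 is a open polyline drawn with `<polyline>`. Its stroke #000000 means engrave at S309, F2768. After flipping Y the toolpath is (85.2043,226.0963) → (121.3788,99.0148) → (20.9967,44.1612) → (150.1833,228.3411) → (84.0499,25.9607) → (21.2078,229.6627).

; Generated by LaserGRBL
G21
G90
G00 X231.0846 Y92.0259
M3 S309
G1 X224.3946 Y90.3628 F2768
G1 X220.7457 Y96.2114
G1 X225.1804 Y101.4891
G1 X231.5702 Y98.9023
G1 X231.0846 Y92.0259
M5
G00 X184.0915 Y49.3580
M3 S309
G1 X221.6738 Y105.8983 F2768
G1 X272.5388 Y162.1571
G1 X336.6866 Y218.1342
M5
G00 X85.2043 Y226.0963
M3 S309
G1 X121.3788 Y99.0148 F2768
G1 X20.9967 Y44.1612
G1 X150.1833 Y228.3411
G1 X84.0499 Y25.9607
G1 X21.2078 Y229.6627
M5
G00 X0.0000 Y0.0000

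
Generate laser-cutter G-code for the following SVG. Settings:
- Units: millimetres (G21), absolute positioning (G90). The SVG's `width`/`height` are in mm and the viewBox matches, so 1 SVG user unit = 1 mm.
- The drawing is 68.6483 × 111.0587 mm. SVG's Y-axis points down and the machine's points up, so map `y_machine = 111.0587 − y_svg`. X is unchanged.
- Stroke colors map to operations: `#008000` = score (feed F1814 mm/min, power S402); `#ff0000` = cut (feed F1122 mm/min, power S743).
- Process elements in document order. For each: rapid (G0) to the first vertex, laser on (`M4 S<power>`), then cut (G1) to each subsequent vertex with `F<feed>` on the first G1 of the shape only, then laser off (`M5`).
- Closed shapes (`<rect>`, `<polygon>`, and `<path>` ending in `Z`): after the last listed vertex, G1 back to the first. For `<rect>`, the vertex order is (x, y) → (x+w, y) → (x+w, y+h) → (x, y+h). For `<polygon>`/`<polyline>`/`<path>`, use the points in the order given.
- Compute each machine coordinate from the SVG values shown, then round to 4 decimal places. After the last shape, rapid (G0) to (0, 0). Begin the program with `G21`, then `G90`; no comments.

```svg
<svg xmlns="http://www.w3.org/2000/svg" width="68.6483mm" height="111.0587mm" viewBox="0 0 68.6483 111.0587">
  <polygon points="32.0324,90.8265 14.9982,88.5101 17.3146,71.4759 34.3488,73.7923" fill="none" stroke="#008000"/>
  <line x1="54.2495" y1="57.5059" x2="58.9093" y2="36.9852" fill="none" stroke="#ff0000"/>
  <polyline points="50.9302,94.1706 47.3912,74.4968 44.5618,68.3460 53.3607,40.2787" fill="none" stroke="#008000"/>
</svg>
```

viewBox `0 0 68.6483 111.0587` with mm width/height → 1 unit = 1 mm. Flip: y_m = 111.0587 − y_svg.

**Shape 1** — `<polygon>` regular polygon, stroke `#008000` → score (S402, F1814). Machine vertices: (32.0324,20.2322) → (14.9982,22.5486) → (17.3146,39.5828) → (34.3488,37.2664) → (32.0324,20.2322). Closed: final G1 returns to the first vertex.

**Shape 2** — `<line>` line segment, stroke `#ff0000` → cut (S743, F1122). Machine vertices: (54.2495,53.5528) → (58.9093,74.0735). Open path.

**Shape 3** — `<polyline>` open polyline, stroke `#008000` → score (S402, F1814). Machine vertices: (50.9302,16.8881) → (47.3912,36.5619) → (44.5618,42.7127) → (53.3607,70.7800). Open path.

G21
G90
G0 X32.0324 Y20.2322
M4 S402
G1 X14.9982 Y22.5486 F1814
G1 X17.3146 Y39.5828
G1 X34.3488 Y37.2664
G1 X32.0324 Y20.2322
M5
G0 X54.2495 Y53.5528
M4 S743
G1 X58.9093 Y74.0735 F1122
M5
G0 X50.9302 Y16.8881
M4 S402
G1 X47.3912 Y36.5619 F1814
G1 X44.5618 Y42.7127
G1 X53.3607 Y70.7800
M5
G0 X0.0000 Y0.0000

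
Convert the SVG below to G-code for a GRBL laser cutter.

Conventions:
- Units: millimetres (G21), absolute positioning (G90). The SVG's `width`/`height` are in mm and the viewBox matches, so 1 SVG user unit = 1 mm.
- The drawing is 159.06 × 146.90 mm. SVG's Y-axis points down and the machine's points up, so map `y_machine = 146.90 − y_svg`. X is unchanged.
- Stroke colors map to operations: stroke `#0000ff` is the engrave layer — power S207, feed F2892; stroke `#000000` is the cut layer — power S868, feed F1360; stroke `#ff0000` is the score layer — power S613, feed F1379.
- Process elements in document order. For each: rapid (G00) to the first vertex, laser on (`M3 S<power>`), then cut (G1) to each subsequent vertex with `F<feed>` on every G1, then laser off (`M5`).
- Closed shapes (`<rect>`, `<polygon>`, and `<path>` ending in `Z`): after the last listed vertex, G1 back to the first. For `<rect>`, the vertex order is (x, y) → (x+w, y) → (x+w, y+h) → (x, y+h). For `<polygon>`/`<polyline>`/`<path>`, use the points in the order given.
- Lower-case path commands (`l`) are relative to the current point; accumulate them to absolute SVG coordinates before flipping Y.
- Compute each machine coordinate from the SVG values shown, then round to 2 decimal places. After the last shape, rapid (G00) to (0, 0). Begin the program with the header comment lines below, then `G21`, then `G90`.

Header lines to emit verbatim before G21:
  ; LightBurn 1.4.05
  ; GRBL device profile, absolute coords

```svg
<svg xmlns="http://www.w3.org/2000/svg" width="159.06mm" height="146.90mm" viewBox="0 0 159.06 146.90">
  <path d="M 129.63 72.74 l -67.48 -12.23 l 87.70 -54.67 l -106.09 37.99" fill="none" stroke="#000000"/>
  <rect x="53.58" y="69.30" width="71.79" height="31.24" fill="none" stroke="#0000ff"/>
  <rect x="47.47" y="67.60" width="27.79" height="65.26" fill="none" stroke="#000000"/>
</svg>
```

; LightBurn 1.4.05
; GRBL device profile, absolute coords
G21
G90
G00 X129.63 Y74.16
M3 S868
G1 X62.15 Y86.39 F1360
G1 X149.85 Y141.06 F1360
G1 X43.76 Y103.07 F1360
M5
G00 X53.58 Y77.60
M3 S207
G1 X125.37 Y77.60 F2892
G1 X125.37 Y46.36 F2892
G1 X53.58 Y46.36 F2892
G1 X53.58 Y77.60 F2892
M5
G00 X47.47 Y79.30
M3 S868
G1 X75.26 Y79.30 F1360
G1 X75.26 Y14.04 F1360
G1 X47.47 Y14.04 F1360
G1 X47.47 Y79.30 F1360
M5
G00 X0.00 Y0.00

Since the viewBox matches the mm dimensions, user units are millimetres directly. The only transform is the Y-flip y_m = 146.90 − y_svg.

Shape 1 is a open polyline drawn with `<path>`. Its stroke #000000 means cut at S868, F1360. After flipping Y the toolpath is (129.63,74.16) → (62.15,86.39) → (149.85,141.06) → (43.76,103.07).

Shape 2 is a rectangle drawn with `<rect>`. Its stroke #0000ff means engrave at S207, F2892. After flipping Y the toolpath is (53.58,77.60) → (125.37,77.60) → (125.37,46.36) → (53.58,46.36) → (53.58,77.60), returning to the start.

Shape 3 is a rectangle drawn with `<rect>`. Its stroke #000000 means cut at S868, F1360. After flipping Y the toolpath is (47.47,79.30) → (75.26,79.30) → (75.26,14.04) → (47.47,14.04) → (47.47,79.30), returning to the start.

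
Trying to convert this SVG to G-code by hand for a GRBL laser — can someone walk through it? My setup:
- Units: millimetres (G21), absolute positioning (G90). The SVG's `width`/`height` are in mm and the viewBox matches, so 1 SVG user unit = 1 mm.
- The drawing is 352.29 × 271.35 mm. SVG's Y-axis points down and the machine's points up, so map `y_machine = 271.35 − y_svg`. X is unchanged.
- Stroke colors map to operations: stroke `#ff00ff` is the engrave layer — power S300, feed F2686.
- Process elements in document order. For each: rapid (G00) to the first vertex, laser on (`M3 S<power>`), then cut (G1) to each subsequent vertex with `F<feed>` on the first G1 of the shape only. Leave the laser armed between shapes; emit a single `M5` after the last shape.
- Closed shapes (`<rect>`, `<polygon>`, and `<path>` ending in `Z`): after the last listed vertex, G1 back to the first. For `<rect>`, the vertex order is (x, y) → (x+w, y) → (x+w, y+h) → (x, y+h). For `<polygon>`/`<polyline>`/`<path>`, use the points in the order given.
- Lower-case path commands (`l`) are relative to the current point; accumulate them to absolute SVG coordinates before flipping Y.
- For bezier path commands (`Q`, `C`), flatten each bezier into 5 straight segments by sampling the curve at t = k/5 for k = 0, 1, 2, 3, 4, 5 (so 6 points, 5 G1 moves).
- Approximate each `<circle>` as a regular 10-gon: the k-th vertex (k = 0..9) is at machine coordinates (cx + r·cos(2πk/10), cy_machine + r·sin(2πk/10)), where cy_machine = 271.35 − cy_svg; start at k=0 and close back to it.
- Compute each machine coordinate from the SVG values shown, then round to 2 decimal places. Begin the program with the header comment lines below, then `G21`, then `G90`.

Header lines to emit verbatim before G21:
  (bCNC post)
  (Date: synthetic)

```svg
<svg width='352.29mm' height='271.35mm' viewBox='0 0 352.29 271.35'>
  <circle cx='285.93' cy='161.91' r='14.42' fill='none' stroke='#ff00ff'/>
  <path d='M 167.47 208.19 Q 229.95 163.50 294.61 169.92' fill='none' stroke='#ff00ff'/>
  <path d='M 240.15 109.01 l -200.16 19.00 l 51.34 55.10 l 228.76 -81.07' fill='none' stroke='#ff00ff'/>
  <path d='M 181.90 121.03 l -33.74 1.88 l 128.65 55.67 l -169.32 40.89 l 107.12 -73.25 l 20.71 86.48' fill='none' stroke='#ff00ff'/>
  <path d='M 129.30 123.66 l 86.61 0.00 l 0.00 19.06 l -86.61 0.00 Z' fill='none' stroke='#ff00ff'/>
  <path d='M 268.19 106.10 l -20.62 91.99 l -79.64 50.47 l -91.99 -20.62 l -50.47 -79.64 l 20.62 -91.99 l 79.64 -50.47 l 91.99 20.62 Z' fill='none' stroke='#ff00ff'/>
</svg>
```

(bCNC post)
(Date: synthetic)
G21
G90
G00 X300.35 Y109.44
M3 S300
G1 X297.60 Y117.92 F2686
G1 X290.39 Y123.15
G1 X281.47 Y123.15
G1 X274.26 Y117.92
G1 X271.51 Y109.44
G1 X274.26 Y100.96
G1 X281.47 Y95.73
G1 X290.39 Y95.73
G1 X297.60 Y100.96
G1 X300.35 Y109.44
G00 X167.47 Y63.16
M3 S300
G1 X192.55 Y78.99 F2686
G1 X217.80 Y90.73
G1 X243.23 Y98.39
G1 X268.83 Y101.95
G1 X294.61 Y101.43
G00 X240.15 Y162.34
M3 S300
G1 X39.99 Y143.34 F2686
G1 X91.33 Y88.24
G1 X320.09 Y169.31
G00 X181.90 Y150.32
M3 S300
G1 X148.16 Y148.44 F2686
G1 X276.81 Y92.77
G1 X107.49 Y51.88
G1 X214.61 Y125.13
G1 X235.32 Y38.65
G00 X129.30 Y147.69
M3 S300
G1 X215.91 Y147.69 F2686
G1 X215.91 Y128.63
G1 X129.30 Y128.63
G1 X129.30 Y147.69
G00 X268.19 Y165.25
M3 S300
G1 X247.57 Y73.26 F2686
G1 X167.93 Y22.79
G1 X75.94 Y43.41
G1 X25.47 Y123.05
G1 X46.09 Y215.04
G1 X125.73 Y265.51
G1 X217.72 Y244.89
G1 X268.19 Y165.25
M5

viewBox `0 0 352.29 271.35` with mm width/height → 1 unit = 1 mm. Flip: y_m = 271.35 − y_svg.

**Shape 1** — `<circle>` circle, stroke `#ff00ff` → engrave (S300, F2686). Machine vertices: (300.35,109.44) → (297.60,117.92) → (290.39,123.15) → (281.47,123.15) → (274.26,117.92) → (271.51,109.44) → (274.26,100.96) → (281.47,95.73) → (290.39,95.73) → (297.60,100.96) → (300.35,109.44). Closed: final G1 returns to the first vertex.

**Shape 2** — `<path>` quadratic bezier, stroke `#ff00ff` → engrave (S300, F2686). Control points (SVG): P0=(167.47,208.19), P1=(229.95,163.50), P2=(294.61,169.92); sampled at t=k/5. Machine vertices: (167.47,63.16) → (192.55,78.99) → (217.80,90.73) → (243.23,98.39) → (268.83,101.95) → (294.61,101.43). Open path.

**Shape 3** — `<path>` open polyline, stroke `#ff00ff` → engrave (S300, F2686). Machine vertices: (240.15,162.34) → (39.99,143.34) → (91.33,88.24) → (320.09,169.31). Open path.

**Shape 4** — `<path>` open polyline, stroke `#ff00ff` → engrave (S300, F2686). Machine vertices: (181.90,150.32) → (148.16,148.44) → (276.81,92.77) → (107.49,51.88) → (214.61,125.13) → (235.32,38.65). Open path.

**Shape 5** — `<path>` rectangle, stroke `#ff00ff` → engrave (S300, F2686). Machine vertices: (129.30,147.69) → (215.91,147.69) → (215.91,128.63) → (129.30,128.63) → (129.30,147.69). Closed: final G1 returns to the first vertex.

**Shape 6** — `<path>` regular polygon, stroke `#ff00ff` → engrave (S300, F2686). Machine vertices: (268.19,165.25) → (247.57,73.26) → (167.93,22.79) → (75.94,43.41) → (25.47,123.05) → (46.09,215.04) → (125.73,265.51) → (217.72,244.89) → (268.19,165.25). Closed: final G1 returns to the first vertex.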